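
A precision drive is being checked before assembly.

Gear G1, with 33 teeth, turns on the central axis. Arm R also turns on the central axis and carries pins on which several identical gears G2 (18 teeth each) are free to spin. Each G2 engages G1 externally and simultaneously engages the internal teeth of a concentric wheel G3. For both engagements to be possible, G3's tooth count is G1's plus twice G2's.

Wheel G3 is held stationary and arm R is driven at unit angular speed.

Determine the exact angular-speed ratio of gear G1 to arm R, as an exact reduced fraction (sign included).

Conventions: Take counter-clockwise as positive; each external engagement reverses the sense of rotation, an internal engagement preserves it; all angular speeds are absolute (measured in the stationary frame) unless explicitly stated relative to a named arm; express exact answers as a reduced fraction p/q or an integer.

recognized (axles ride arm R): planetary set, 33/18/69 teeth
ring teeth: 33 + 2·18 = 69
33(ω_sun−ω_arm) = −69(ω_ring−ω_arm),  ω_ring = 0, ω_arm = 1
ω_sun = 1 − (69/33)(0−1) = 34/11
ω_out/ω_in = 34/11

34/11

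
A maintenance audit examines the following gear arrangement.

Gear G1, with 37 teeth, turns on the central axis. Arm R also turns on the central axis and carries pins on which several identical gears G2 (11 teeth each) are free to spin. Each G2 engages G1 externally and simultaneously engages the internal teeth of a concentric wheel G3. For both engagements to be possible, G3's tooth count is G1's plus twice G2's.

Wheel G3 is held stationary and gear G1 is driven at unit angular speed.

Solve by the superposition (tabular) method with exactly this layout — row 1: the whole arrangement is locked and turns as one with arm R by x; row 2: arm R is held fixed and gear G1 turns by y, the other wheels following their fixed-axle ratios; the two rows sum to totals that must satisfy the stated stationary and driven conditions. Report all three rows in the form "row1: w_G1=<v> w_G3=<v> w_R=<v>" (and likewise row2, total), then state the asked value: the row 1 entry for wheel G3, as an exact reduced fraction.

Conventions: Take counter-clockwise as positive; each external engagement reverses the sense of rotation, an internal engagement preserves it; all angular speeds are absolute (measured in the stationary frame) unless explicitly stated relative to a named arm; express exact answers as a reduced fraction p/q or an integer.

row1: w_G1=37/96 w_G3=37/96 w_R=37/96
row2: w_G1=59/96 w_G3=-37/96 w_R=0
total: w_G1=1 w_G3=0 w_R=37/96
asked value: 37/96

topology: planetary set — G1 37T / G2 11T / G3 59T, arm = carrier (Willis)
row 1 (train locked, turned with arm): all members turn x
superposition row 2 [arm held]: sun y, ring −(37/59)·y, arm 0
boundary: total ω_ring = x − (37/59)·y = 0 and total ω_sun = x + y = 1  ⇒  y = 59/96, x = 37/96
row 2 ring = −(37/59)·59/96 = -37/96
totals (row 1 + row 2): sun 37/96 + 59/96 = 1, ring 37/96 + (-37/96) = 0, arm 37/96 + 0 = 37/96
asked cell (row1, ring) = 37/96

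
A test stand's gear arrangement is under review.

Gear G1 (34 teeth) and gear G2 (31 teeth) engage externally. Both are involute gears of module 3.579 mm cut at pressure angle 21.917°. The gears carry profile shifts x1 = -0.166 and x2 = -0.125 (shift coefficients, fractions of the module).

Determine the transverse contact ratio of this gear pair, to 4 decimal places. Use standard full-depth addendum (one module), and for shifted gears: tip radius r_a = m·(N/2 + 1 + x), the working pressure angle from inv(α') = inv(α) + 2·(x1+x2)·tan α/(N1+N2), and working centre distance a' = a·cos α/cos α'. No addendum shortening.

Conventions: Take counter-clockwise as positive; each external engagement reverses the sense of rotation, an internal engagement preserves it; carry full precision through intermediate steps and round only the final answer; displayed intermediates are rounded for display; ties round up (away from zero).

1.6661

single-mesh involute tooth geometry (34T engaging 31T at module 3.579)
base radii: r_b1 = 56.445605, r_b2 = 51.465111
tip radii: r_a1 = 63.827886, r_a2 = 58.606125
inv(α') = inv(21.917°) + 2·(-0.166-0.125)·tan α/(34+31) = 0.01621580  ⇒  α' = 20.55053°
a' = a·cos α / cos α' = 116.3175·cos 21.917°/cos 20.55053° = 115.244536
action lengths: √(r_a1²−r_b1²) = 29.797528, √(r_a2²−r_b2²) = 28.036053
base pitch p_b = π·m·cos α = 10.431123
CR = (29.797528 + 28.036053 − 115.244536·sin 20.55053°)/10.431123 = 1.666063
contact ratio ≈ 1.6661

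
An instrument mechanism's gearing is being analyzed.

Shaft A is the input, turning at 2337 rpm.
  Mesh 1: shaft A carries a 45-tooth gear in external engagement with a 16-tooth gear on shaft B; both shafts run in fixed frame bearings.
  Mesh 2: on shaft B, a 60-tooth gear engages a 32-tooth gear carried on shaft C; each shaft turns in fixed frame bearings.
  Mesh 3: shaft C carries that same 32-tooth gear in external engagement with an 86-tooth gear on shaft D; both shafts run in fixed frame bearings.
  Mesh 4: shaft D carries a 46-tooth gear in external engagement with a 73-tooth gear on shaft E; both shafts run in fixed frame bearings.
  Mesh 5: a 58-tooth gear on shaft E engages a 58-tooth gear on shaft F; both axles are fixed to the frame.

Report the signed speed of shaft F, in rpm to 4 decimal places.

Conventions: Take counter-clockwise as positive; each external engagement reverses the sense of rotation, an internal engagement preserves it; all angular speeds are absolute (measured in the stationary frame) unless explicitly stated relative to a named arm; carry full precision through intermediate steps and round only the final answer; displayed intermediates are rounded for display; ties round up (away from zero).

class = fixed-axis compound train [5 meshes; 5 ratios multiply, 5 sense flips]
mesh 1 [45T→16T]: ω = 2337.0000×45/16 = 6572.8125 rpm, sense flips to −
mesh 2 [60T→32T]: ω = 6572.8125×60/32 = 12324.0234 rpm, sense flips to +
mesh 3 [32T→86T]: ω = 12324.0234×32/86 = 4585.6831 rpm, sense flips to −
mesh 4 [46T→73T]: ω = 4585.6831×46/73 = 2889.6086 rpm, sense flips to +
mesh 5 [58T→58T]: ω = 2889.6086×58/58 = 2889.6086 rpm, sense flips to −
signed output speed = -2889.6086 rpm

-2889.6086 rpm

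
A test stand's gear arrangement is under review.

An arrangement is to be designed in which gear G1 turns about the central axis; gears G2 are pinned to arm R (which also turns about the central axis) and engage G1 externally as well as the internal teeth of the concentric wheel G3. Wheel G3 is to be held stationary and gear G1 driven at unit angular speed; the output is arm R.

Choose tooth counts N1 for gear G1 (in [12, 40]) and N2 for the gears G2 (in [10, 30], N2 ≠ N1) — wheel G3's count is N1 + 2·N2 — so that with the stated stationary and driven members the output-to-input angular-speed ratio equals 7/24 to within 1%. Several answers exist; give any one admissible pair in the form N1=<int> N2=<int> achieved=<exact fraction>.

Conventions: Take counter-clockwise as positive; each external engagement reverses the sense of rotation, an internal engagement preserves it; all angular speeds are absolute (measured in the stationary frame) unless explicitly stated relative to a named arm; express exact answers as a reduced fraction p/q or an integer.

class = planetary set [ratio 7/24 wanted; Willis about the carrier]
Willis with ω_ring = 0: ω_arm/ω_sun = N1/(N1+N3); set equal to 7/24  ⇒  N3/N1 = 1/(7/24) − 1 = 17/7
N3 = N1 + 2·N2  ⇒  N2/N1 = (N3/N1 − 1)/2 = (17/7 − 1)/2 = 5/7
smallest multiple with N1 ≥ 12 and N2 ≥ 10: k = 2  ⇒  N1 = 2·7 = 14, N2 = 2·5 = 10 (N1 ≤ 40, N2 ≤ 30, N2 ≠ N1 ✓), N3 = 14 + 2·10 = 34
check: N1/(N1+N3) with N1 = 14, N3 = 34 gives 7/24; |achieved − target| = 0 ≤ 7/2400 ✓

N1=14 N2=10 achieved=7/24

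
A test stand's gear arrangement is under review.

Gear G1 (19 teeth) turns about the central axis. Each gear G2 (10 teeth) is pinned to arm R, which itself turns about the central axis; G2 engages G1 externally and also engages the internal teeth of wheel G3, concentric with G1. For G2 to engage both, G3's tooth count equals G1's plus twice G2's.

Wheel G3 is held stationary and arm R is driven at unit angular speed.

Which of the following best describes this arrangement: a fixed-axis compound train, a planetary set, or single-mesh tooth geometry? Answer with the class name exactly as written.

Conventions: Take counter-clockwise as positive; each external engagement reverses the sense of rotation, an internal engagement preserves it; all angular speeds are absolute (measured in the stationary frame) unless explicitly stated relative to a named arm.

planetary set (19T centre, 10T on arm, 39T internal) — Willis relation
classification: planetary set

planetary set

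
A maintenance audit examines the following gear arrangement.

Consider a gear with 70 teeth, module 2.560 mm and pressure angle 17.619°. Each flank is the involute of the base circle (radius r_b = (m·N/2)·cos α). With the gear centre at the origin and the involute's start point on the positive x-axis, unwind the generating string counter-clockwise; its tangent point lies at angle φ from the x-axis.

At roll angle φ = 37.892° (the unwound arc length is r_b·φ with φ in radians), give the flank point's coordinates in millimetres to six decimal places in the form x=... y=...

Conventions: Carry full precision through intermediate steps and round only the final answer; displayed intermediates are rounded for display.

x=102.079046 y=7.879170

topology: single-mesh involute geometry — m = 2.560, N = 70
pitch radius r_p = m·N/2 = 2.560·70/2 = 89.600000
base radius r_b = r_p·cos α = 89.600000·cos 17.619° = 85.396895
roll angle φ = 37.892° = 0.66134016 rad
x = r_b·(cos φ + φ·sin φ) = 102.079046
y = r_b·(sin φ − φ·cos φ) = 7.879170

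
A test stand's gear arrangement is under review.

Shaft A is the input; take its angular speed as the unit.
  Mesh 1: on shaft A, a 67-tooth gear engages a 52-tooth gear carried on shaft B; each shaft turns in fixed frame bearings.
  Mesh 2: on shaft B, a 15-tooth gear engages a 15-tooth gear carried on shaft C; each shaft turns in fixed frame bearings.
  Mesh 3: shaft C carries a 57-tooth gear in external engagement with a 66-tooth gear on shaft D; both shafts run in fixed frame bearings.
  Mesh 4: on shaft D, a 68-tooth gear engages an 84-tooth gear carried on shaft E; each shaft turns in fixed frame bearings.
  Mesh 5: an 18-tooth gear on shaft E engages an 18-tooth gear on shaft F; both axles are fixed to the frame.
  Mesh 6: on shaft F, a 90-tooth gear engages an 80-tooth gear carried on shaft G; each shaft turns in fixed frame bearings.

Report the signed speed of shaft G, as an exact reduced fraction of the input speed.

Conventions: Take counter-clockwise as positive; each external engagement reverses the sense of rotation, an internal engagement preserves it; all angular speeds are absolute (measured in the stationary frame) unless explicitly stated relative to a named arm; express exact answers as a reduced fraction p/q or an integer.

6-mesh fixed-axis compound train (all bearings frame-fixed)
mesh 1 [67T→52T]: |ω|/ω_in = 1×67/52 = 67/52, sense flips to −
mesh 2 [15T→15T]: |ω|/ω_in = (67/52)×15/15 = 67/52, sense flips to +
mesh 3 [57T→66T]: |ω|/ω_in = (67/52)×57/66 = 1273/1144, sense flips to −
mesh 4 [68T→84T]: |ω|/ω_in = (1273/1144)×68/84 = 21641/24024, sense flips to +
mesh 5 [18T→18T]: |ω|/ω_in = (21641/24024)×18/18 = 21641/24024, sense flips to −
mesh 6 [90T→80T]: |ω|/ω_in = (21641/24024)×90/80 = 64923/64064, sense flips to +
signed output speed (× input speed) = 64923/64064

64923/64064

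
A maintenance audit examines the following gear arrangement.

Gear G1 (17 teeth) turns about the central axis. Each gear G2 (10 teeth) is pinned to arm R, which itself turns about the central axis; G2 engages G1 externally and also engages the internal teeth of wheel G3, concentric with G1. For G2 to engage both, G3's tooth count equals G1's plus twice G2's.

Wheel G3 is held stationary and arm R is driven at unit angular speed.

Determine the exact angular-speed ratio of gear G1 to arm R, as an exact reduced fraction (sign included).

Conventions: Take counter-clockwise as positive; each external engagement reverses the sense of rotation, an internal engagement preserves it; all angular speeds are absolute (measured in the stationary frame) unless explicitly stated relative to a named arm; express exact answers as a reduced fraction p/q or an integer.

topology: planetary set — G1 17T / G2 10T / G3 37T, arm = carrier (Willis)
ring teeth: 17 + 2·10 = 37
17(ω_sun−ω_arm) = −37(ω_ring−ω_arm),  ω_ring = 0, ω_arm = 1
ω_sun = 1 − (37/17)(0−1) = 54/17
ω_out/ω_in = 54/17

54/17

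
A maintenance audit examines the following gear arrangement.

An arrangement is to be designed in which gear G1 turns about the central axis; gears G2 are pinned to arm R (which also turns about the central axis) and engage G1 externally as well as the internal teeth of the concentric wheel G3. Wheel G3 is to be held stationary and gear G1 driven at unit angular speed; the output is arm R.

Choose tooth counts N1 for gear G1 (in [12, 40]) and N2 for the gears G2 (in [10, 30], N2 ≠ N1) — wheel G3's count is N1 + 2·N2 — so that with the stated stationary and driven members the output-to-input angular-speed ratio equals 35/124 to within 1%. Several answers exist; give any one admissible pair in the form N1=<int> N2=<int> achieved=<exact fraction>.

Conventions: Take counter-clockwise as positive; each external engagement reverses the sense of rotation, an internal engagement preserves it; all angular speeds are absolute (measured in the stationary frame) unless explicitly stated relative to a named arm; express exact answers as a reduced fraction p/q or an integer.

class = planetary set [ratio 35/124 wanted; Willis about the carrier]
Willis with ω_ring = 0: ω_arm/ω_sun = N1/(N1+N3); set equal to 35/124  ⇒  N3/N1 = 1/(35/124) − 1 = 89/35
N3 = N1 + 2·N2  ⇒  N2/N1 = (N3/N1 − 1)/2 = (89/35 − 1)/2 = 27/35
smallest multiple with N1 ≥ 12 and N2 ≥ 10: k = 1  ⇒  N1 = 1·35 = 35, N2 = 1·27 = 27 (N1 ≤ 40, N2 ≤ 30, N2 ≠ N1 ✓), N3 = 35 + 2·27 = 89
check: N1/(N1+N3) with N1 = 35, N3 = 89 gives 35/124; |achieved − target| = 0 ≤ 7/2480 ✓

N1=35 N2=27 achieved=35/124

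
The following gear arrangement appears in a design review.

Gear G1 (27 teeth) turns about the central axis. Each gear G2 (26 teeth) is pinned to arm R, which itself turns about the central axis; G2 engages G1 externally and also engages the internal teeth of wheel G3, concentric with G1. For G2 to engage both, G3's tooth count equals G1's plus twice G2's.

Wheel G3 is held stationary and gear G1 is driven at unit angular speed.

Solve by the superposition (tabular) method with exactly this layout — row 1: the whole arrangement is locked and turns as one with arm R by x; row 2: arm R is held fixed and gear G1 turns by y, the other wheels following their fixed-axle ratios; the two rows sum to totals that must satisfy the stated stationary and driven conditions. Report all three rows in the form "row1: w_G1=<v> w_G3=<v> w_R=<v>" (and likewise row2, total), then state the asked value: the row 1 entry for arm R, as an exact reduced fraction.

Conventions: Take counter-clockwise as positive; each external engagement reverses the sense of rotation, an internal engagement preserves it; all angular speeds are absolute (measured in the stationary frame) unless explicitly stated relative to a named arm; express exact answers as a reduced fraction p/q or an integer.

row1: w_G1=27/106 w_G3=27/106 w_R=27/106
row2: w_G1=79/106 w_G3=-27/106 w_R=0
total: w_G1=1 w_G3=0 w_R=27/106
asked value: 27/106

class = planetary set [G3 = 27+2·26 = 79; Willis about the carrier]
row 1: whole set turns with the arm by x
superposition row 2 [arm held]: sun y, ring −(27/79)·y, arm 0
boundary: total ω_ring = x − (27/79)·y = 0 and total ω_sun = x + y = 1  ⇒  y = 79/106, x = 27/106
row 2 ring = −(27/79)·79/106 = -27/106
totals (row 1 + row 2): sun 27/106 + 79/106 = 1, ring 27/106 + (-27/106) = 0, arm 27/106 + 0 = 27/106
asked cell (row1, arm) = 27/106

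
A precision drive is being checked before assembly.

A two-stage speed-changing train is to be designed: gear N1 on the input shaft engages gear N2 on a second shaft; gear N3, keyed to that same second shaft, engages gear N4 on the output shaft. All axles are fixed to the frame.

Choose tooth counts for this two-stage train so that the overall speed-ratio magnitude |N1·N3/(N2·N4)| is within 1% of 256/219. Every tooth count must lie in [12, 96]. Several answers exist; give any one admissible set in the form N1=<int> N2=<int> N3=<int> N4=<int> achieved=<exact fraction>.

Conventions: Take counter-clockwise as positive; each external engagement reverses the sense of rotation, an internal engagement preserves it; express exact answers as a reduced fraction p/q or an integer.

topology: fixed-axis compound train — 2 stages, target 256/219
target = 256/219 in lowest terms: an exact hit needs N1·N3 = k·256 and N2·N4 = k·219 for one integer k, every count in [12, 96]; additionally prefer no 1:1 stage (N1 ≠ N2, N3 ≠ N4)
k = 1…3: no 1:1-free in-range split of k·256 and k·219 into factor pairs; take k = 4
k = 4: N1·N3 = 1024 = 16·64, N2·N4 = 876 = 12·73
achieved = 16·64/(12·73) = 256/219; |achieved − target| = 0 ≤ 64/5475 ✓

N1=16 N2=12 N3=64 N4=73 achieved=256/219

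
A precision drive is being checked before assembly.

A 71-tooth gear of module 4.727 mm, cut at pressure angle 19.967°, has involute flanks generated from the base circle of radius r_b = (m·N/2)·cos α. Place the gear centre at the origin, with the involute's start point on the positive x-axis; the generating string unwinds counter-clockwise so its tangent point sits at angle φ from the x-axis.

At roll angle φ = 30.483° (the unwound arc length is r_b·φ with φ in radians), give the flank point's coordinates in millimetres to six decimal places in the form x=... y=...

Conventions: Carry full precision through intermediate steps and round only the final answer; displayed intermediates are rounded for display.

recognized (one wheel, involute flank): single-mesh tooth geometry, m = 4.727, N = 71
pitch radius r_p = m·N/2 = 4.727·71/2 = 167.808500
base radius r_b = r_p·cos α = 167.808500·cos 19.967° = 157.721440
roll angle φ = 30.483° = 0.53202872 rad
x = r_b·(cos φ + φ·sin φ) = 178.488412
y = r_b·(sin φ − φ·cos φ) = 7.695408

x=178.488412 y=7.695408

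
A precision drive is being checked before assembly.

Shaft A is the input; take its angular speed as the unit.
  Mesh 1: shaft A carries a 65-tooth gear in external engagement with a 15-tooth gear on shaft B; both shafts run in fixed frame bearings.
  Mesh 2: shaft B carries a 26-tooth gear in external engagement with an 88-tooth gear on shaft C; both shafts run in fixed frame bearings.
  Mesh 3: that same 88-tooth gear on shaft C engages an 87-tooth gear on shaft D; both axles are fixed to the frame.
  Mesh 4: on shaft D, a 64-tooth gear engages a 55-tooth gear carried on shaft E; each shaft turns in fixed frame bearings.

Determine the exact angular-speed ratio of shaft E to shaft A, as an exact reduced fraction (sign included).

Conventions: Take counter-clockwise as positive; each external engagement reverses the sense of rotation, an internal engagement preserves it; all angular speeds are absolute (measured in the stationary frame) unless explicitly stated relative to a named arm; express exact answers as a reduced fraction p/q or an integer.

class = fixed-axis compound train [4 meshes; 4 ratios multiply, 4 sense flips]
mesh 1 [65T→15T]: running ratio 13/3, sense −
mesh 2 [26T→88T]: running ratio 169/132, sense +
mesh 3 [88T→87T]: running ratio 338/261, sense −
mesh 4 [64T→55T]: running ratio 21632/14355, sense +
ω_out/ω_in = 21632/14355

21632/14355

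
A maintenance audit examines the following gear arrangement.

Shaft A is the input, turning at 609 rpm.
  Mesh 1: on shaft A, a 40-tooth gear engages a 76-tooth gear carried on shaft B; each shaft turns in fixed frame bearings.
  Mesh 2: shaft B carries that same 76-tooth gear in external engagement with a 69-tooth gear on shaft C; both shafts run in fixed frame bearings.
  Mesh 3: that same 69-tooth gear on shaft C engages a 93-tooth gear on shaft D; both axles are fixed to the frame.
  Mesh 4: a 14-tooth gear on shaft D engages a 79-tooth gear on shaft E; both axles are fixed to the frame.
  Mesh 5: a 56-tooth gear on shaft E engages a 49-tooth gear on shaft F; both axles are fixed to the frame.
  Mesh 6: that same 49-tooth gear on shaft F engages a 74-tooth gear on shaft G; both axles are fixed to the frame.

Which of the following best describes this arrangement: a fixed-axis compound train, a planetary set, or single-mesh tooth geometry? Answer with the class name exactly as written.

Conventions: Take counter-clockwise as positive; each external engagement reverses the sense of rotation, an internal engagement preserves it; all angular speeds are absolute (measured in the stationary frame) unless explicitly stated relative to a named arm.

recognized (7 fixed axles, 6 meshes): fixed-axis compound train
classification: fixed-axis compound train

fixed-axis compound train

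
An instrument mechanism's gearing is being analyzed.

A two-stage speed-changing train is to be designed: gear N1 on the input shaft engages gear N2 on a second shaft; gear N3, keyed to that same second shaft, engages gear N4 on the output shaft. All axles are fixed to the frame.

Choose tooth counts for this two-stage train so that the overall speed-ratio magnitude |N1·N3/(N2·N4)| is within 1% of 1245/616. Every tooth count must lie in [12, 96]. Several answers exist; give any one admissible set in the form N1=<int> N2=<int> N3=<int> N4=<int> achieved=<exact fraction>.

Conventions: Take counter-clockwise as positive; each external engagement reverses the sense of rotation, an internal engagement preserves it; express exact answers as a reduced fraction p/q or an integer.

N1=15 N2=14 N3=83 N4=44 achieved=1245/616

2-stage fixed-axis compound train for ratio 1245/616
target = 1245/616 in lowest terms: an exact hit needs N1·N3 = k·1245 and N2·N4 = k·616 for one integer k, every count in [12, 96]; additionally prefer no 1:1 stage (N1 ≠ N2, N3 ≠ N4)
k = 1: N1·N3 = 1245 = 15·83, N2·N4 = 616 = 14·44
achieved = 15·83/(14·44) = 1245/616; |achieved − target| = 0 ≤ 249/12320 ✓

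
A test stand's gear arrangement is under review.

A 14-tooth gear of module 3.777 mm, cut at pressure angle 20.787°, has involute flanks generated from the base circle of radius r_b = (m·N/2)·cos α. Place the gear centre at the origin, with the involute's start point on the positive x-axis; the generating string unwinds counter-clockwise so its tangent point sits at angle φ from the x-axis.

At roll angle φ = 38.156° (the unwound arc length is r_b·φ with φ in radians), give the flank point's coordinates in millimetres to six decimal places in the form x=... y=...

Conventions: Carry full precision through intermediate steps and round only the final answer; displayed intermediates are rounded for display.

x=29.606147 y=2.327172

recognized (one wheel, involute flank): single-mesh tooth geometry, m = 3.777, N = 14
pitch radius r_p = m·N/2 = 3.777·14/2 = 26.439000
base radius r_b = r_p·cos α = 26.439000·cos 20.787° = 24.717986
roll angle φ = 38.156° = 0.66594783 rad
x = r_b·(cos φ + φ·sin φ) = 29.606147
y = r_b·(sin φ − φ·cos φ) = 2.327172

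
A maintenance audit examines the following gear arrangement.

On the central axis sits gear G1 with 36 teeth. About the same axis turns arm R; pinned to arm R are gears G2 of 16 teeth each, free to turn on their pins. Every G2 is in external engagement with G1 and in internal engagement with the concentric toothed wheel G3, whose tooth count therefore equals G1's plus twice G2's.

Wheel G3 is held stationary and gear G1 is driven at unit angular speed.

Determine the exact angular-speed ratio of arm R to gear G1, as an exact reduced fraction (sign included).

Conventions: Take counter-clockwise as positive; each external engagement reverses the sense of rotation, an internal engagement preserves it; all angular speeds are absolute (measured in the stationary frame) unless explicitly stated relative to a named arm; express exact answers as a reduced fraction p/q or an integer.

planetary set (36T centre, 16T on arm, 68T internal) — Willis relation
ring teeth: 36 + 2·16 = 68
36(ω_sun−ω_arm) = −68(ω_ring−ω_arm),  ω_ring = 0, ω_sun = 1
36(1−ω_arm) = −68(0−ω_arm)  ⇒  104·ω_arm = 36  ⇒  ω_arm = 9/26
ω_out/ω_in = 9/26

9/26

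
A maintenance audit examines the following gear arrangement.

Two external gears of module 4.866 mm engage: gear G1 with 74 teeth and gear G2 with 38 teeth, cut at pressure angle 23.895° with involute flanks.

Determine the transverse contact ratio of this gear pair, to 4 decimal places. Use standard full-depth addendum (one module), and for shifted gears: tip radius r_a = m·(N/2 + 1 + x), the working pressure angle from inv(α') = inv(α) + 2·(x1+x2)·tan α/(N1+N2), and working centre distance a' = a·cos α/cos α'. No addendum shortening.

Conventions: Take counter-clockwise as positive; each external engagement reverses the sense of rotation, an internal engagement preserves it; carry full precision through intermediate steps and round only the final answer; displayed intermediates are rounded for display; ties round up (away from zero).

1.5796

recognized (one external pair, fixed centres): single-mesh tooth geometry, m = 4.866, N1 = 74, N2 = 38
base radii: r_b1 = 164.610475, r_b2 = 84.529704
tip radii: r_a1 = 184.908000, r_a2 = 97.320000
no profile shift: α' = α, a' = a
action lengths: √(r_a1²−r_b1²) = 84.228023, √(r_a2²−r_b2²) = 48.227706
base pitch p_b = π·m·cos α = 13.976731
CR = (84.228023 + 48.227706 − 272.496000·sin 23.89500°)/13.976731 = 1.579626
contact ratio ≈ 1.5796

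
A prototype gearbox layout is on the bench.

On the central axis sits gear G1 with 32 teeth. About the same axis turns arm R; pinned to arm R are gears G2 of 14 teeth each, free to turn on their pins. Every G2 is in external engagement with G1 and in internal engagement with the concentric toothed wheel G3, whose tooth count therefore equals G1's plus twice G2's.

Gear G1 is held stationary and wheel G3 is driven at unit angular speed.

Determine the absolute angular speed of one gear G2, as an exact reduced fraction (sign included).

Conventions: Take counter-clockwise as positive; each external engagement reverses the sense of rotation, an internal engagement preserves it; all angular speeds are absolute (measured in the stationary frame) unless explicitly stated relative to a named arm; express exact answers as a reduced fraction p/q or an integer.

15/7

recognized (axles ride arm R): planetary set, 32/14/60 teeth
ring teeth: 32 + 2·14 = 60
32(ω_sun−ω_arm) = −60(ω_ring−ω_arm),  ω_sun = 0, ω_ring = 1
32(0−ω_arm) = −60(1−ω_arm)  ⇒  92·ω_arm = 60  ⇒  ω_arm = 15/23
sun–planet mesh: 32·(0−15/23) = −14·(ω_p−ω_arm)  ⇒  ω_p−ω_arm = 240/161
ω_p = 15/23 + 240/161 = 15/7
exact speed ratio = 15/7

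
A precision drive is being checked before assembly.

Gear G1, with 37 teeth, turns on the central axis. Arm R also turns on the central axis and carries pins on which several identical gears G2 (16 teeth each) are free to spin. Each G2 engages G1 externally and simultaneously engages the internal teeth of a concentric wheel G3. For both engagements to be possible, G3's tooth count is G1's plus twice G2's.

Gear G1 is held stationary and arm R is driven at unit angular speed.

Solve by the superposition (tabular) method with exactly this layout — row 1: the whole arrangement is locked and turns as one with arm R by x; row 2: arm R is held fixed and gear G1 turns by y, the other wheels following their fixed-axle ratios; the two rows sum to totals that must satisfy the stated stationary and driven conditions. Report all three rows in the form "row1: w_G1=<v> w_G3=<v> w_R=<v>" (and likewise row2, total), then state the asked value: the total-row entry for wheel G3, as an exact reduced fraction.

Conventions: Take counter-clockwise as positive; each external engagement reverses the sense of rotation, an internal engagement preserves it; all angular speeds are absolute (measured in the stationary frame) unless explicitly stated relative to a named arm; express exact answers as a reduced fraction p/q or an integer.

topology: planetary set — G1 37T / G2 16T / G3 69T, arm = carrier (Willis)
row 1: whole set turns with the arm by x
row 2: sun turns y, ring = −(37/69)·y, arm 0
boundary: total ω_sun = x + y = 0 and total ω_arm = x = 1  ⇒  y = -1, x = 1
row 2 ring = −(37/69)·(-1) = 37/69
totals (row 1 + row 2): sun 1 + (-1) = 0, ring 1 + 37/69 = 106/69, arm 1 + 0 = 1
asked cell (total, ring) = 106/69

row1: w_G1=1 w_G3=1 w_R=1
row2: w_G1=-1 w_G3=37/69 w_R=0
total: w_G1=0 w_G3=106/69 w_R=1
asked value: 106/69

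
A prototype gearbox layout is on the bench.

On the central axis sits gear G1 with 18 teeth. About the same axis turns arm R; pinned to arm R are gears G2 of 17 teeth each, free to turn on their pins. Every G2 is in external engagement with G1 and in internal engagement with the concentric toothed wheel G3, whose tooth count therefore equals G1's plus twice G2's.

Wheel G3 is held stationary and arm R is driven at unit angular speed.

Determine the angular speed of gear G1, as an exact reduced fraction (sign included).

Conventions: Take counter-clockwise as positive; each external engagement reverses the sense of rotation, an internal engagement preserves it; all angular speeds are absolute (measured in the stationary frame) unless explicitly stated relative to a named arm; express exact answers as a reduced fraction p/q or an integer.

35/9

planetary set (18T centre, 17T on arm, 52T internal) — Willis relation
ring teeth: 18 + 2·17 = 52
18(ω_sun−ω_arm) = −52(ω_ring−ω_arm),  ω_ring = 0, ω_arm = 1
ω_sun = 1 − (52/18)(0−1) = 35/9
exact speed ratio = 35/9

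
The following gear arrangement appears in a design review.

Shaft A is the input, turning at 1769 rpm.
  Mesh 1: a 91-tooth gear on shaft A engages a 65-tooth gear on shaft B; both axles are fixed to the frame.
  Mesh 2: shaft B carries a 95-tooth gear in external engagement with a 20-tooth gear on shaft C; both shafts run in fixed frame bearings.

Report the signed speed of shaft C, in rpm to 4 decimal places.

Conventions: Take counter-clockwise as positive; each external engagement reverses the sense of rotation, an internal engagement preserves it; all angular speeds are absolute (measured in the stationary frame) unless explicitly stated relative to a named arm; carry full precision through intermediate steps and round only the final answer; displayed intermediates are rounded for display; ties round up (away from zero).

+11763.8500 rpm

class = fixed-axis compound train [2 meshes; 2 ratios multiply, 2 sense flips]
mesh 1 [91T→65T]: ω = 1769.0000×91/65 = 2476.6000 rpm, sense flips to −
mesh 2 [95T→20T]: ω = 2476.6000×95/20 = 11763.8500 rpm, sense flips to +
signed output speed = +11763.8500 rpm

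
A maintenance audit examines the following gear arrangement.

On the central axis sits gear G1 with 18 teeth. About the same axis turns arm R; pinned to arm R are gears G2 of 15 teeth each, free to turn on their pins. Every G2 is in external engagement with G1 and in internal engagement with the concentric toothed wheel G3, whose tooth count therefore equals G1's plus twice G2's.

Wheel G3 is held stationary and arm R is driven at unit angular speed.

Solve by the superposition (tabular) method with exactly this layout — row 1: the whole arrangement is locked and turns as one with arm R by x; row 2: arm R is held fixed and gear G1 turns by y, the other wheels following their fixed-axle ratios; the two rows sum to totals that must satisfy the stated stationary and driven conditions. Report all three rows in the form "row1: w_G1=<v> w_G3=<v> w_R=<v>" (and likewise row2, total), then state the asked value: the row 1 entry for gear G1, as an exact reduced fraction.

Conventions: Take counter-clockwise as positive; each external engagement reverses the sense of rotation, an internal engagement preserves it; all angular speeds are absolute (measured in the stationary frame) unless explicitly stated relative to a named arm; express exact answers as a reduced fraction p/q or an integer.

row1: w_G1=1 w_G3=1 w_R=1
row2: w_G1=8/3 w_G3=-1 w_R=0
total: w_G1=11/3 w_G3=0 w_R=1
asked value: 1

recognized (axles ride arm R): planetary set, 18/15/48 teeth
row 1: whole set turns with the arm by x
row 2 (arm held, sun turns y): ω_ring = −(18/48)·y, ω_arm = 0
boundary: total ω_ring = x − (18/48)·y = 0 and total ω_arm = x = 1  ⇒  y = 8/3, x = 1
row 2 ring = −(18/48)·8/3 = -1
totals (row 1 + row 2): sun 1 + 8/3 = 11/3, ring 1 + (-1) = 0, arm 1 + 0 = 1
asked cell (row1, sun) = 1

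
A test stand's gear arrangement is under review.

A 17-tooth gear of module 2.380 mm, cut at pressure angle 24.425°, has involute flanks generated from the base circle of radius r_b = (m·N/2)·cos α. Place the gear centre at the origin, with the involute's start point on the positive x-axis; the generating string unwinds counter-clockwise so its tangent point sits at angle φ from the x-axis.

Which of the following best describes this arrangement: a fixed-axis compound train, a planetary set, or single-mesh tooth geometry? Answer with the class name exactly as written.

single-mesh tooth geometry

topology: single-mesh involute geometry — m = 2.380, N = 17
classification: single-mesh tooth geometry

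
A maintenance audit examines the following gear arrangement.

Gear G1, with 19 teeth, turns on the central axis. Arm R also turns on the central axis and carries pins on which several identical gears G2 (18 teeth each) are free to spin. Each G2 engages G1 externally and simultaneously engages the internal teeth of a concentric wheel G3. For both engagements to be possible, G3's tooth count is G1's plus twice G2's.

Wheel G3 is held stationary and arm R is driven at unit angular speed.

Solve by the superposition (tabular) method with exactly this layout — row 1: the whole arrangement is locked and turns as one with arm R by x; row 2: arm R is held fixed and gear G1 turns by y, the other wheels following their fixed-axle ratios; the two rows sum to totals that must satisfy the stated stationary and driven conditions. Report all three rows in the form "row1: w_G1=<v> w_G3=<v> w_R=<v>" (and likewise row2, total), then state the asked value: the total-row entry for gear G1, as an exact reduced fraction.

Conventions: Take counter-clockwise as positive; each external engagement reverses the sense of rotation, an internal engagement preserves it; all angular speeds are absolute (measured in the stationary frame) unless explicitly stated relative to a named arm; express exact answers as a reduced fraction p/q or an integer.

topology: planetary set — G1 19T / G2 18T / G3 55T, arm = carrier (Willis)
row 1: whole set turns with the arm by x
row 2 (arm held, sun turns y): ω_ring = −(19/55)·y, ω_arm = 0
boundary: total ω_ring = x − (19/55)·y = 0 and total ω_arm = x = 1  ⇒  y = 55/19, x = 1
row 2 ring = −(19/55)·55/19 = -1
totals (row 1 + row 2): sun 1 + 55/19 = 74/19, ring 1 + (-1) = 0, arm 1 + 0 = 1
asked cell (total, sun) = 74/19

row1: w_G1=1 w_G3=1 w_R=1
row2: w_G1=55/19 w_G3=-1 w_R=0
total: w_G1=74/19 w_G3=0 w_R=1
asked value: 74/19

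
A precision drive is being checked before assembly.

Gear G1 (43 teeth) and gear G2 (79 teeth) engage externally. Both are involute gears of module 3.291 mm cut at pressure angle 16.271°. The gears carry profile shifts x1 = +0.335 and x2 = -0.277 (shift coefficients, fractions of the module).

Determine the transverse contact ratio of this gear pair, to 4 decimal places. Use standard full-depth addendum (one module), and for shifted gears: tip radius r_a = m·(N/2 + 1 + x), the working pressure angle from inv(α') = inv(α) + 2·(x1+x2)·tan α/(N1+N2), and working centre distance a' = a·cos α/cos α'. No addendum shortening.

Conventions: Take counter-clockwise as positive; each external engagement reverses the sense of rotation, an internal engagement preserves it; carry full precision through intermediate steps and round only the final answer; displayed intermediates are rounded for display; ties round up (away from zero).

recognized (one external pair, fixed centres): single-mesh tooth geometry, m = 3.291, N1 = 43, N2 = 79
base radii: r_b1 = 67.922506, r_b2 = 124.787860
tip radii: r_a1 = 75.149985, r_a2 = 132.373893
inv(α') = inv(16.271°) + 2·(+0.335-0.277)·tan α/(43+79) = 0.00816611  ⇒  α' = 16.45543°
a' = a·cos α / cos α' = 200.7510·cos 16.271°/cos 16.45543° = 200.940829
action lengths: √(r_a1²−r_b1²) = 32.156701, √(r_a2²−r_b2²) = 44.168287
base pitch p_b = π·m·cos α = 9.924877
CR = (32.156701 + 44.168287 − 200.940829·sin 16.45543°)/9.924877 = 1.955147
contact ratio ≈ 1.9551

1.9551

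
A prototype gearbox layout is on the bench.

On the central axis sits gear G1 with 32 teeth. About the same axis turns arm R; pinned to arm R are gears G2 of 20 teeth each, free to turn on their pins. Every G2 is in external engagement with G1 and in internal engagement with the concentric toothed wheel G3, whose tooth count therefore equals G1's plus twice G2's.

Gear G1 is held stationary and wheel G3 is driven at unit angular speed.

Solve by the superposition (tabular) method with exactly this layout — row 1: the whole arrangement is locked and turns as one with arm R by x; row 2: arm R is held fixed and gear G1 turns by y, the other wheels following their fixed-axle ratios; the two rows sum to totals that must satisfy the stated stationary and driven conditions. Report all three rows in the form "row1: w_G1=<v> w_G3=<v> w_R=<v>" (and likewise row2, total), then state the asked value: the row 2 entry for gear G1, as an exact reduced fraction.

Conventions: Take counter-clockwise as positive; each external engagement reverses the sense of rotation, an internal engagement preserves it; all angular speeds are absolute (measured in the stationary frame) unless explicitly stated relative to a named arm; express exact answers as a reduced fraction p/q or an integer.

recognized (axles ride arm R): planetary set, 32/20/72 teeth
row 1 (train locked, turned with arm): all members turn x
row 2 — arm fixed, fixed-axis ratios: sun y, ring −(32/72)·y, arm 0
boundary: total ω_sun = x + y = 0 and total ω_ring = x − (32/72)·y = 1  ⇒  y = -9/13, x = 9/13
row 2 ring = −(32/72)·(-9/13) = 4/13
totals (row 1 + row 2): sun 9/13 + (-9/13) = 0, ring 9/13 + 4/13 = 1, arm 9/13 + 0 = 9/13
asked cell (row2, sun) = -9/13

row1: w_G1=9/13 w_G3=9/13 w_R=9/13
row2: w_G1=-9/13 w_G3=4/13 w_R=0
total: w_G1=0 w_G3=1 w_R=9/13
asked value: -9/13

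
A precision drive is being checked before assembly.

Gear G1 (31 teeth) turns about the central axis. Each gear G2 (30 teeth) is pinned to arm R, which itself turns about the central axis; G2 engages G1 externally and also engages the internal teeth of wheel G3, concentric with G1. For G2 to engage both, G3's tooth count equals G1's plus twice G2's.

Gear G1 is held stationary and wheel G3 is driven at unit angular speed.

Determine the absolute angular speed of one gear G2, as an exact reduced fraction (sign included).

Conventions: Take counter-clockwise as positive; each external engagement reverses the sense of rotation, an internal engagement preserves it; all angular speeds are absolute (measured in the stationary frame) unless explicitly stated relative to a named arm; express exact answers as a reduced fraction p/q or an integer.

91/60

class = planetary set [G3 = 31+2·30 = 91; Willis about the carrier]
ring teeth: 31 + 2·30 = 91
31(ω_sun−ω_arm) = −91(ω_ring−ω_arm),  ω_sun = 0, ω_ring = 1
31(0−ω_arm) = −91(1−ω_arm)  ⇒  122·ω_arm = 91  ⇒  ω_arm = 91/122
sun–planet mesh: 31·(0−91/122) = −30·(ω_p−ω_arm)  ⇒  ω_p−ω_arm = 2821/3660
ω_p = 91/122 + 2821/3660 = 91/60
exact speed ratio = 91/60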